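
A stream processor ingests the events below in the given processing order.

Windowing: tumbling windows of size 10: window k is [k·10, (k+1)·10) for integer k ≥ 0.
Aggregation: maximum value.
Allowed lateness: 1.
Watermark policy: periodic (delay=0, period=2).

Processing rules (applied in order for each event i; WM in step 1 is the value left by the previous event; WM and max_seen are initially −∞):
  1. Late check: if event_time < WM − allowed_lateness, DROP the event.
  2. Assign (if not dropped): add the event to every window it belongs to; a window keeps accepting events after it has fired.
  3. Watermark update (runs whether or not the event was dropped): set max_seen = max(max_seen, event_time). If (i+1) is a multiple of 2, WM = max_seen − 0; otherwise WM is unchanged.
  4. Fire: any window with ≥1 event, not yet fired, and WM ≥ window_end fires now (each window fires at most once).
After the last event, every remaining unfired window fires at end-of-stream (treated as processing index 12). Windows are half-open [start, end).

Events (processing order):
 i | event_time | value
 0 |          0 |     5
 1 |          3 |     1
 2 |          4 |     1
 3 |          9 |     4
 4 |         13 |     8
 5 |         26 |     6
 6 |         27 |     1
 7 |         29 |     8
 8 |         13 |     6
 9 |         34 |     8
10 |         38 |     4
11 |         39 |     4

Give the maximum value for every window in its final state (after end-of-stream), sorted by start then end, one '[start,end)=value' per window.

i=0 t=0 v=5: → [0,10); WM=−∞
i=1 t=3 v=1: → [0,10); WM=3
i=2 t=4 v=1: → [0,10); WM=3
i=3 t=9 v=4: → [0,10); WM=9
i=4 t=13 v=8: → [10,20); WM=9
i=5 t=26 v=6: → [20,30); WM=26; [0,10) fires=5 [10,20) fires=8
i=6 t=27 v=1: → [20,30); WM=26
i=7 t=29 v=8: → [20,30); WM=29
i=8 t=13 v=6: DROP (t<29-1); WM=29
i=9 t=34 v=8: → [30,40); WM=34; [20,30) fires=8
i=10 t=38 v=4: → [30,40); WM=34
i=11 t=39 v=4: → [30,40); WM=39

[0,10)=5 [10,20)=8 [20,30)=8 [30,40)=8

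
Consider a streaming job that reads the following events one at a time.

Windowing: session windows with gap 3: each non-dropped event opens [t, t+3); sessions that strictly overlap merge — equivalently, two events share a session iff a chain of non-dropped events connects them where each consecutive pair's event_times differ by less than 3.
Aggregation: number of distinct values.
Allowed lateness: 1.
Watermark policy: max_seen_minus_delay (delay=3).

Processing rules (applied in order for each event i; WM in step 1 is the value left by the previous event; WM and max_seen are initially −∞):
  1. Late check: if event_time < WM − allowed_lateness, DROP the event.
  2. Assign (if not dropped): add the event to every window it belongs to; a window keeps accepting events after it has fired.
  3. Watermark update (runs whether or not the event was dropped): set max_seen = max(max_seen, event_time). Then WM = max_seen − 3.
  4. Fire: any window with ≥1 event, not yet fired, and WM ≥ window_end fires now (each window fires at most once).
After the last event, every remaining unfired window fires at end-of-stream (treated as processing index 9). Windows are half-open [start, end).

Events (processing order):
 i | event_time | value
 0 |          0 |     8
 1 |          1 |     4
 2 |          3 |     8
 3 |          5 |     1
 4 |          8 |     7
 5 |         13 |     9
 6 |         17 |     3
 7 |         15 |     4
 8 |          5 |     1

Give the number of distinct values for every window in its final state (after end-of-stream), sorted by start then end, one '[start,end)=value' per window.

i=0 t=0 v=8: → [0,3); WM=-3
i=1 t=1 v=4: → [0,4); WM=-2
i=2 t=3 v=8: → [0,6); WM=0
i=3 t=5 v=1: → [0,8); WM=2
i=4 t=8 v=7: → [8,11); WM=5
i=5 t=13 v=9: → [13,16); WM=10
i=6 t=17 v=3: → [17,20); WM=14
i=7 t=15 v=4: → [13,20); WM=14
i=8 t=5 v=1: DROP (t<14-1); WM=14

[0,8)=3 [8,11)=1 [13,20)=3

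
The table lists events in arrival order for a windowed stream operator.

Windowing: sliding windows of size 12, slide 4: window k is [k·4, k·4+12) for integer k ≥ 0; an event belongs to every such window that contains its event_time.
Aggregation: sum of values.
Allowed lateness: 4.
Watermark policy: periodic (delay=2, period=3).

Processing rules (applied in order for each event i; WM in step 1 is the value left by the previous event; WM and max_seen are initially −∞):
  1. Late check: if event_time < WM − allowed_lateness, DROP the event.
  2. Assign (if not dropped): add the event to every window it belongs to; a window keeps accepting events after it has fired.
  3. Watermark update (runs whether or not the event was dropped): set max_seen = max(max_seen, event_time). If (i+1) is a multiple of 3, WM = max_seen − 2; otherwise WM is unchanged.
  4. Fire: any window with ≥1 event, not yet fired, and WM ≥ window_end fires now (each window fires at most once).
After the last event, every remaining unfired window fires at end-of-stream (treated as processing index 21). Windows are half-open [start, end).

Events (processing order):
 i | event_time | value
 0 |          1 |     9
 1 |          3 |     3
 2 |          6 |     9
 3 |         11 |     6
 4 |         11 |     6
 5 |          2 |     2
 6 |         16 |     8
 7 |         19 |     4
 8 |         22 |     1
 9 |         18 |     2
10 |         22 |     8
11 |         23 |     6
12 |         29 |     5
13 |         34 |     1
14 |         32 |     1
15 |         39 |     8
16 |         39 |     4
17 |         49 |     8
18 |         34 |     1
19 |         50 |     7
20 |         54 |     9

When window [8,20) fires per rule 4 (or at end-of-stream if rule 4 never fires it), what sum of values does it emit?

24

i=0 t=1 v=9: → [0,12); WM=−∞
i=1 t=3 v=3: → [0,12); WM=−∞
i=2 t=6 v=9: → [4,16),[0,12); WM=4
i=3 t=11 v=6: → [8,20),[4,16),[0,12); WM=4
i=4 t=11 v=6: → [8,20),[4,16),[0,12); WM=4
i=5 t=2 v=2: → [0,12); WM=9
i=6 t=16 v=8: → [16,28),[12,24),[8,20); WM=9
i=7 t=19 v=4: → [16,28),[12,24),[8,20); WM=9
i=8 t=22 v=1: → [20,32),[16,28),[12,24); WM=20; [0,12) fires=35 [4,16) fires=21 [8,20) fires=24
i=9 t=18 v=2: → [16,28),[12,24),[8,20); WM=20
i=10 t=22 v=8: → [20,32),[16,28),[12,24); WM=20
i=11 t=23 v=6: → [20,32),[16,28),[12,24); WM=21
i=12 t=29 v=5: → [28,40),[24,36),[20,32); WM=21
i=13 t=34 v=1: → [32,44),[28,40),[24,36); WM=21
i=14 t=32 v=1: → [32,44),[28,40),[24,36); WM=32; [12,24) fires=29 [16,28) fires=29 [20,32) fires=20
i=15 t=39 v=8: → [36,48),[32,44),[28,40); WM=32
i=16 t=39 v=4: → [36,48),[32,44),[28,40); WM=32
i=17 t=49 v=8: → [48,60),[44,56),[40,52); WM=47; [24,36) fires=7 [28,40) fires=19 [32,44) fires=14
i=18 t=34 v=1: DROP (t<47-4); WM=47
i=19 t=50 v=7: → [48,60),[44,56),[40,52); WM=47
i=20 t=54 v=9: → [52,64),[48,60),[44,56); WM=52; [36,48) fires=12 [40,52) fires=15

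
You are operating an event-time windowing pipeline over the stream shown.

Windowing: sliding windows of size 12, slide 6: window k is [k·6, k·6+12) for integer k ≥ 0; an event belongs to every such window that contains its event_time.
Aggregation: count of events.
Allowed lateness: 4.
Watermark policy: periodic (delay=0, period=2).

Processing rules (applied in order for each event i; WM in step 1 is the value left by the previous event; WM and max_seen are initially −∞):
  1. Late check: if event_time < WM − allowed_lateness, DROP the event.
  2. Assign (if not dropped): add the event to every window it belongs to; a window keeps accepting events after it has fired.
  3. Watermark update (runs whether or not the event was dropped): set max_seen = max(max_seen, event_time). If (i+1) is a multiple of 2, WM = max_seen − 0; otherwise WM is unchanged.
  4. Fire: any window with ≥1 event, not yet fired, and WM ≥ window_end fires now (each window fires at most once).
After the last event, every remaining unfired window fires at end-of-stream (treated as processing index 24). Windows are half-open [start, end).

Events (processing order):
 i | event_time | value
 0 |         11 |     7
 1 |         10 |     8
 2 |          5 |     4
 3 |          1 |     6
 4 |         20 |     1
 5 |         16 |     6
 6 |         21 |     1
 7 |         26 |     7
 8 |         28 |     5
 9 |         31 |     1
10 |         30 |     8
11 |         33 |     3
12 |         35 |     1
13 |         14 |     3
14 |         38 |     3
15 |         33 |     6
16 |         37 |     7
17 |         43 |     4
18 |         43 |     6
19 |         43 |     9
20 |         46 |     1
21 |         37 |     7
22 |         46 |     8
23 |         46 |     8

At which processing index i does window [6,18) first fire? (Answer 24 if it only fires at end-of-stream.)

i=0 t=11 v=7: → [6,18),[0,12); WM=−∞
i=1 t=10 v=8: → [6,18),[0,12); WM=11
i=2 t=5 v=4: DROP (t<11-4); WM=11
i=3 t=1 v=6: DROP (t<11-4); WM=11
i=4 t=20 v=1: → [18,30),[12,24); WM=11
i=5 t=16 v=6: → [12,24),[6,18); WM=20; [0,12) fires=2 [6,18) fires=3
i=6 t=21 v=1: → [18,30),[12,24); WM=20
i=7 t=26 v=7: → [24,36),[18,30); WM=26; [12,24) fires=3
i=8 t=28 v=5: → [24,36),[18,30); WM=26
i=9 t=31 v=1: → [30,42),[24,36); WM=31; [18,30) fires=4
i=10 t=30 v=8: → [30,42),[24,36); WM=31
i=11 t=33 v=3: → [30,42),[24,36); WM=33
i=12 t=35 v=1: → [30,42),[24,36); WM=33
i=13 t=14 v=3: DROP (t<33-4); WM=35
i=14 t=38 v=3: → [36,48),[30,42); WM=35
i=15 t=33 v=6: → [30,42),[24,36); WM=38; [24,36) fires=7
i=16 t=37 v=7: → [36,48),[30,42); WM=38
i=17 t=43 v=4: → [42,54),[36,48); WM=43; [30,42) fires=7
i=18 t=43 v=6: → [42,54),[36,48); WM=43
i=19 t=43 v=9: → [42,54),[36,48); WM=43
i=20 t=46 v=1: → [42,54),[36,48); WM=43
i=21 t=37 v=7: DROP (t<43-4); WM=46
i=22 t=46 v=8: → [42,54),[36,48); WM=46
i=23 t=46 v=8: → [42,54),[36,48); WM=46

5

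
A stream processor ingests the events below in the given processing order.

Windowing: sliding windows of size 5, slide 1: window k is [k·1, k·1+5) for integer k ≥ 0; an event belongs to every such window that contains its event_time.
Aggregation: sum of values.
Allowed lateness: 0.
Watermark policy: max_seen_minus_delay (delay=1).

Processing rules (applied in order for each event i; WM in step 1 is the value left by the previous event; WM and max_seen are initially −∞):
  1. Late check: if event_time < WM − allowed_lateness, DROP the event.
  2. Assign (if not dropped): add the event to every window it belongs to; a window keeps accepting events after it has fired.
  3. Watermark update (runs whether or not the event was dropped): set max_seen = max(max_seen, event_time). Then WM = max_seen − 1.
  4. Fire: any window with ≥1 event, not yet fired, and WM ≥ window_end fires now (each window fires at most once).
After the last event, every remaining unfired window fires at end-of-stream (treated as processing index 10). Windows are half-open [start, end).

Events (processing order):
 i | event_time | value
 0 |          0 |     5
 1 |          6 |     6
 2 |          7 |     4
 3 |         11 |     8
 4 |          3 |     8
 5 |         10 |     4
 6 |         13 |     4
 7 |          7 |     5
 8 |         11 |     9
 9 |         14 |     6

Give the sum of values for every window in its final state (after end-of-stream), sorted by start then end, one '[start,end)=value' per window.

[0,5)=5 [2,7)=6 [3,8)=10 [4,9)=10 [5,10)=10 [6,11)=14 [7,12)=16 [8,13)=12 [9,14)=16 [10,15)=22 [11,16)=18 [12,17)=10 [13,18)=10 [14,19)=6

i=0 t=0 v=5: → [0,5); WM=-1
i=1 t=6 v=6: → [6,11),[5,10),[4,9),[3,8),[2,7); WM=5; [0,5) fires=5
i=2 t=7 v=4: → [7,12),[6,11),[5,10),[4,9),[3,8); WM=6
i=3 t=11 v=8: → [11,16),[10,15),[9,14),[8,13),[7,12); WM=10; [2,7) fires=6 [3,8) fires=10 [4,9) fires=10 [5,10) fires=10
i=4 t=3 v=8: DROP (t<10-0); WM=10
i=5 t=10 v=4: → [10,15),[9,14),[8,13),[7,12),[6,11); WM=10
i=6 t=13 v=4: → [13,18),[12,17),[11,16),[10,15),[9,14); WM=12; [6,11) fires=14 [7,12) fires=16
i=7 t=7 v=5: DROP (t<12-0); WM=12
i=8 t=11 v=9: DROP (t<12-0); WM=12
i=9 t=14 v=6: → [14,19),[13,18),[12,17),[11,16),[10,15); WM=13; [8,13) fires=12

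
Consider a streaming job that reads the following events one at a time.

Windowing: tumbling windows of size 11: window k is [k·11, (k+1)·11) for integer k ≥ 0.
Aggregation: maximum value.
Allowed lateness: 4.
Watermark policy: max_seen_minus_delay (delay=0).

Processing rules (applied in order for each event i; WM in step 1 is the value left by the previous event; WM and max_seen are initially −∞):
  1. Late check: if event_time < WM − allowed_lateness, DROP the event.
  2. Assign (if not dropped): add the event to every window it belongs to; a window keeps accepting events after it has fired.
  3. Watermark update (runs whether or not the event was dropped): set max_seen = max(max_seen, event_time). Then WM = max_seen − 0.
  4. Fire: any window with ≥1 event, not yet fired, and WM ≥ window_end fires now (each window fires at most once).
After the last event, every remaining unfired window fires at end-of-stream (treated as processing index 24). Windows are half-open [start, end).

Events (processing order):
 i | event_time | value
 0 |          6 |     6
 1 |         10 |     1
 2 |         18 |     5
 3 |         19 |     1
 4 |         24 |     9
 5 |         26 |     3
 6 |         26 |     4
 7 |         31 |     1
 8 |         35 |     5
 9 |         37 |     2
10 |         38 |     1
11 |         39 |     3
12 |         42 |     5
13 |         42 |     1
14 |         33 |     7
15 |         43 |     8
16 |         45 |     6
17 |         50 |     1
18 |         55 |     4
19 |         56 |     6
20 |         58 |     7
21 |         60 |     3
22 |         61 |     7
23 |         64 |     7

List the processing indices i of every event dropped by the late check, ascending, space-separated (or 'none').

14

i=0 t=6 v=6: → [0,11); WM=6
i=1 t=10 v=1: → [0,11); WM=10
i=2 t=18 v=5: → [11,22); WM=18; [0,11) fires=6
i=3 t=19 v=1: → [11,22); WM=19
i=4 t=24 v=9: → [22,33); WM=24; [11,22) fires=5
i=5 t=26 v=3: → [22,33); WM=26
i=6 t=26 v=4: → [22,33); WM=26
i=7 t=31 v=1: → [22,33); WM=31
i=8 t=35 v=5: → [33,44); WM=35; [22,33) fires=9
i=9 t=37 v=2: → [33,44); WM=37
i=10 t=38 v=1: → [33,44); WM=38
i=11 t=39 v=3: → [33,44); WM=39
i=12 t=42 v=5: → [33,44); WM=42
i=13 t=42 v=1: → [33,44); WM=42
i=14 t=33 v=7: DROP (t<42-4); WM=42
i=15 t=43 v=8: → [33,44); WM=43
i=16 t=45 v=6: → [44,55); WM=45; [33,44) fires=8
i=17 t=50 v=1: → [44,55); WM=50
i=18 t=55 v=4: → [55,66); WM=55; [44,55) fires=6
i=19 t=56 v=6: → [55,66); WM=56
i=20 t=58 v=7: → [55,66); WM=58
i=21 t=60 v=3: → [55,66); WM=60
i=22 t=61 v=7: → [55,66); WM=61
i=23 t=64 v=7: → [55,66); WM=64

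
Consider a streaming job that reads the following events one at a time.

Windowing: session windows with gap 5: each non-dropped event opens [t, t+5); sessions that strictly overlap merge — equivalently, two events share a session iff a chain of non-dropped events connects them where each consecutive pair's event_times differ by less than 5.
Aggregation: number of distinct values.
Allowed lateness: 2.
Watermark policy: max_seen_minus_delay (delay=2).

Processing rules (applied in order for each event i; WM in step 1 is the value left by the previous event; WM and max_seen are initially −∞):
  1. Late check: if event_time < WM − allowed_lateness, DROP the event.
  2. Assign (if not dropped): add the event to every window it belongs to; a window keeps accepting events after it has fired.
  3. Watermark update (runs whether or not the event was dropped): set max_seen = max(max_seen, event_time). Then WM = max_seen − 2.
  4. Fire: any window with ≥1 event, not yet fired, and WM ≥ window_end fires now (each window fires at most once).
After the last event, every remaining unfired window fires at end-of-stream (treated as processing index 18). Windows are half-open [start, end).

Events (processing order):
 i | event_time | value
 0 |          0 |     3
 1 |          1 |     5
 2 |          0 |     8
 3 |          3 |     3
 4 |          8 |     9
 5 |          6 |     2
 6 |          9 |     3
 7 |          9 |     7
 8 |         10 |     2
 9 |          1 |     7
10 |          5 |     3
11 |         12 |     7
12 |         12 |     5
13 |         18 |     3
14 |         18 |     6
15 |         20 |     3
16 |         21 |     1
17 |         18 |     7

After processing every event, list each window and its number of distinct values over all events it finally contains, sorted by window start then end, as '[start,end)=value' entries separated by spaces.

i=0 t=0 v=3: → [0,5); WM=-2
i=1 t=1 v=5: → [0,6); WM=-1
i=2 t=0 v=8: → [0,6); WM=-1
i=3 t=3 v=3: → [0,8); WM=1
i=4 t=8 v=9: → [8,13); WM=6
i=5 t=6 v=2: → [0,13); WM=6
i=6 t=9 v=3: → [0,14); WM=7
i=7 t=9 v=7: → [0,14); WM=7
i=8 t=10 v=2: → [0,15); WM=8
i=9 t=1 v=7: DROP (t<8-2); WM=8
i=10 t=5 v=3: DROP (t<8-2); WM=8
i=11 t=12 v=7: → [0,17); WM=10
i=12 t=12 v=5: → [0,17); WM=10
i=13 t=18 v=3: → [18,23); WM=16
i=14 t=18 v=6: → [18,23); WM=16
i=15 t=20 v=3: → [18,25); WM=18
i=16 t=21 v=1: → [18,26); WM=19
i=17 t=18 v=7: → [18,26); WM=19

[0,17)=6 [18,26)=4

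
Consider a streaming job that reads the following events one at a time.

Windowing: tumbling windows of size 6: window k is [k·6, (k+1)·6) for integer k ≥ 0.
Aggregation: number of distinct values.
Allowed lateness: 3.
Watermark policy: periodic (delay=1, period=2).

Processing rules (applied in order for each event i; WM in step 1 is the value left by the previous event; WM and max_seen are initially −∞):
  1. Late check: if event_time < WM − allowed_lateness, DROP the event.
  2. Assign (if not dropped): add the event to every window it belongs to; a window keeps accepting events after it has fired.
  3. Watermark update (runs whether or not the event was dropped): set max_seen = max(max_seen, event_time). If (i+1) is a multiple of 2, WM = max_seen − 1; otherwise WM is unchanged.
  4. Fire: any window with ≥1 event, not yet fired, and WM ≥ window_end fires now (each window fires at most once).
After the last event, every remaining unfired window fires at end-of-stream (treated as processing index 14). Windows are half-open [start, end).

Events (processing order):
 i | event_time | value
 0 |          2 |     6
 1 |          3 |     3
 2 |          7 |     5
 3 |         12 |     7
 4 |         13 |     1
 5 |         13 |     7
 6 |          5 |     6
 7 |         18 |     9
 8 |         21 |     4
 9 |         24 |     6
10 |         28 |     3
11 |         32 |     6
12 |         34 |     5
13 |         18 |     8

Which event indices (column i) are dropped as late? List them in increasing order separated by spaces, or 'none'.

i=0 t=2 v=6: → [0,6); WM=−∞
i=1 t=3 v=3: → [0,6); WM=2
i=2 t=7 v=5: → [6,12); WM=2
i=3 t=12 v=7: → [12,18); WM=11; [0,6) fires=2
i=4 t=13 v=1: → [12,18); WM=11
i=5 t=13 v=7: → [12,18); WM=12; [6,12) fires=1
i=6 t=5 v=6: DROP (t<12-3); WM=12
i=7 t=18 v=9: → [18,24); WM=17
i=8 t=21 v=4: → [18,24); WM=17
i=9 t=24 v=6: → [24,30); WM=23; [12,18) fires=2
i=10 t=28 v=3: → [24,30); WM=23
i=11 t=32 v=6: → [30,36); WM=31; [18,24) fires=2 [24,30) fires=2
i=12 t=34 v=5: → [30,36); WM=31
i=13 t=18 v=8: DROP (t<31-3); WM=33

6 13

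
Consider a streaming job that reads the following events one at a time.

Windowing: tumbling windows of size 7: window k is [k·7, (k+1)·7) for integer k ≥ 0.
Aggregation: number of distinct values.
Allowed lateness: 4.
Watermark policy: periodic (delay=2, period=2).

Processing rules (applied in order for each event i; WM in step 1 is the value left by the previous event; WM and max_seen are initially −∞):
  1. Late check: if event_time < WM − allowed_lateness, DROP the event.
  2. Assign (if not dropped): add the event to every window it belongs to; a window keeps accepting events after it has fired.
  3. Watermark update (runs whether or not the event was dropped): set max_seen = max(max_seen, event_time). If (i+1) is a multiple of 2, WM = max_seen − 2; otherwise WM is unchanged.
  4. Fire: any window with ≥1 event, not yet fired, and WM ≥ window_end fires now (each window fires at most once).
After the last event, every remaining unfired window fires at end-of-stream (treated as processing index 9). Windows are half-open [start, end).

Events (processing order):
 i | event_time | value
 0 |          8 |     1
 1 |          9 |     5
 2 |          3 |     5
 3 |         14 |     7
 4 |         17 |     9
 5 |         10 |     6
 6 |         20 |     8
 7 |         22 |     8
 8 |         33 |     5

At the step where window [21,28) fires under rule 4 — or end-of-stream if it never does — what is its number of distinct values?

i=0 t=8 v=1: → [7,14); WM=−∞
i=1 t=9 v=5: → [7,14); WM=7
i=2 t=3 v=5: → [0,7); WM=7; [0,7) fires=1
i=3 t=14 v=7: → [14,21); WM=12
i=4 t=17 v=9: → [14,21); WM=12
i=5 t=10 v=6: → [7,14); WM=15; [7,14) fires=3
i=6 t=20 v=8: → [14,21); WM=15
i=7 t=22 v=8: → [21,28); WM=20
i=8 t=33 v=5: → [28,35); WM=20

1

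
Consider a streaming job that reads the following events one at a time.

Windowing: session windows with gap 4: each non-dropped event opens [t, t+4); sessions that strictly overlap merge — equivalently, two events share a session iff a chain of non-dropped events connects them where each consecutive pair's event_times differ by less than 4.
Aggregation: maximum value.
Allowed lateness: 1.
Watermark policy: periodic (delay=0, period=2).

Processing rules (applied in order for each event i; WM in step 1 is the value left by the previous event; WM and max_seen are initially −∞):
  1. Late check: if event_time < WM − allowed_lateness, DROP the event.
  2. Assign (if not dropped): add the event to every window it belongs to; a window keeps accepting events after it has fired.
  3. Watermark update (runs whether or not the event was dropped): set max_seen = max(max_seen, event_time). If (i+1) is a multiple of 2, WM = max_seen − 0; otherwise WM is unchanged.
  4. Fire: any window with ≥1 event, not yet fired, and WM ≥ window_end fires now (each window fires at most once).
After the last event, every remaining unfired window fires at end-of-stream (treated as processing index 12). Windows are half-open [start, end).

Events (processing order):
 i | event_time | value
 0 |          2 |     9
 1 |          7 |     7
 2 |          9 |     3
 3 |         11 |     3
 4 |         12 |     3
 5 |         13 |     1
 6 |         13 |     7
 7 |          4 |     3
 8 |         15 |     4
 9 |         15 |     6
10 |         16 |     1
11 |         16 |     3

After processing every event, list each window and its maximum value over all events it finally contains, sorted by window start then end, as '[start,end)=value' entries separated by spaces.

[2,6)=9 [7,20)=7

i=0 t=2 v=9: → [2,6); WM=−∞
i=1 t=7 v=7: → [7,11); WM=7
i=2 t=9 v=3: → [7,13); WM=7
i=3 t=11 v=3: → [7,15); WM=11
i=4 t=12 v=3: → [7,16); WM=11
i=5 t=13 v=1: → [7,17); WM=13
i=6 t=13 v=7: → [7,17); WM=13
i=7 t=4 v=3: DROP (t<13-1); WM=13
i=8 t=15 v=4: → [7,19); WM=13
i=9 t=15 v=6: → [7,19); WM=15
i=10 t=16 v=1: → [7,20); WM=15
i=11 t=16 v=3: → [7,20); WM=16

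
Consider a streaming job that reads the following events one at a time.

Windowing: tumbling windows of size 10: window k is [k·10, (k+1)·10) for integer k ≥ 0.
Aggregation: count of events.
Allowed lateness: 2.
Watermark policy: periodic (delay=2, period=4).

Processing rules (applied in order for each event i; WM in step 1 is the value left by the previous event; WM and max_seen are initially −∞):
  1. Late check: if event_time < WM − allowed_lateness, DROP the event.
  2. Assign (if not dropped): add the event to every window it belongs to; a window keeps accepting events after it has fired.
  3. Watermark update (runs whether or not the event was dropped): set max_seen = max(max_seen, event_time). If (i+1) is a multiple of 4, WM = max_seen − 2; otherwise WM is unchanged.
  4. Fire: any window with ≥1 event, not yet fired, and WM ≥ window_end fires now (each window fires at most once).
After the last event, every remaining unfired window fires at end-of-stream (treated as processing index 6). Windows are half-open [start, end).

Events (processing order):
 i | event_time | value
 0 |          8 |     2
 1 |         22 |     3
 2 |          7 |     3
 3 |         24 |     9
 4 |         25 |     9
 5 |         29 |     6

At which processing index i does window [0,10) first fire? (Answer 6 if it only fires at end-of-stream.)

3

i=0 t=8 v=2: → [0,10); WM=−∞
i=1 t=22 v=3: → [20,30); WM=−∞
i=2 t=7 v=3: → [0,10); WM=−∞
i=3 t=24 v=9: → [20,30); WM=22; [0,10) fires=2
i=4 t=25 v=9: → [20,30); WM=22
i=5 t=29 v=6: → [20,30); WM=22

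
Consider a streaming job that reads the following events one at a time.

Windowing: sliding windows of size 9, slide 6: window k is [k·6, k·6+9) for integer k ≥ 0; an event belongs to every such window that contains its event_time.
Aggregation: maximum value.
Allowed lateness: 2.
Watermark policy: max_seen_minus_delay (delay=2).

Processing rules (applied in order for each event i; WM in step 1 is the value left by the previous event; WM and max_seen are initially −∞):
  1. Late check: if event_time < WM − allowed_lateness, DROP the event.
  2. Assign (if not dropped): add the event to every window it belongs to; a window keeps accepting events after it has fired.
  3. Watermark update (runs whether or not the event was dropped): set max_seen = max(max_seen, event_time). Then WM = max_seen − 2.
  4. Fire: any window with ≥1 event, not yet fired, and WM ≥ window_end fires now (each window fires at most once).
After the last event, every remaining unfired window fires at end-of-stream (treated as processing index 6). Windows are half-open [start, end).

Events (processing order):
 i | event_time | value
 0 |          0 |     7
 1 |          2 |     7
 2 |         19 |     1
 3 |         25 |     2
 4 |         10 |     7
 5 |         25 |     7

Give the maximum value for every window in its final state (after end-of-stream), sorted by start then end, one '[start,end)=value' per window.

[0,9)=7 [12,21)=1 [18,27)=7 [24,33)=7

i=0 t=0 v=7: → [0,9); WM=-2
i=1 t=2 v=7: → [0,9); WM=0
i=2 t=19 v=1: → [18,27),[12,21); WM=17; [0,9) fires=7
i=3 t=25 v=2: → [24,33),[18,27); WM=23; [12,21) fires=1
i=4 t=10 v=7: DROP (t<23-2); WM=23
i=5 t=25 v=7: → [24,33),[18,27); WM=23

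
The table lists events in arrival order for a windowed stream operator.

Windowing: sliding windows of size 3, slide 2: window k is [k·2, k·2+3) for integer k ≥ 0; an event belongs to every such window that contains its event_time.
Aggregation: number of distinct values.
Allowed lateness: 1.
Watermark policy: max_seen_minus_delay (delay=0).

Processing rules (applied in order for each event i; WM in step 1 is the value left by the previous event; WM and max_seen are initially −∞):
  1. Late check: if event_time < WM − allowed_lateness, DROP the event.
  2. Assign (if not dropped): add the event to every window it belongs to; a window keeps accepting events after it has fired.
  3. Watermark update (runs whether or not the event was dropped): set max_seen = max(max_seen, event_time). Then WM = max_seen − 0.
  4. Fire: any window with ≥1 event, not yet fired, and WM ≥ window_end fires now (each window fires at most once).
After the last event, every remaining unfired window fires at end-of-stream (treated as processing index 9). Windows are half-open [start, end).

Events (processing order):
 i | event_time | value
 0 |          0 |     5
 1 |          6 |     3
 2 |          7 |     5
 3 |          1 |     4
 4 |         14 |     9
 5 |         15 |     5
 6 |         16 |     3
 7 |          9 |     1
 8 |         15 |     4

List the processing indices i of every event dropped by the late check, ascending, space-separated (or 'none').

i=0 t=0 v=5: → [0,3); WM=0
i=1 t=6 v=3: → [6,9),[4,7); WM=6; [0,3) fires=1
i=2 t=7 v=5: → [6,9); WM=7; [4,7) fires=1
i=3 t=1 v=4: DROP (t<7-1); WM=7
i=4 t=14 v=9: → [14,17),[12,15); WM=14; [6,9) fires=2
i=5 t=15 v=5: → [14,17); WM=15; [12,15) fires=1
i=6 t=16 v=3: → [16,19),[14,17); WM=16
i=7 t=9 v=1: DROP (t<16-1); WM=16
i=8 t=15 v=4: → [14,17); WM=16

3 7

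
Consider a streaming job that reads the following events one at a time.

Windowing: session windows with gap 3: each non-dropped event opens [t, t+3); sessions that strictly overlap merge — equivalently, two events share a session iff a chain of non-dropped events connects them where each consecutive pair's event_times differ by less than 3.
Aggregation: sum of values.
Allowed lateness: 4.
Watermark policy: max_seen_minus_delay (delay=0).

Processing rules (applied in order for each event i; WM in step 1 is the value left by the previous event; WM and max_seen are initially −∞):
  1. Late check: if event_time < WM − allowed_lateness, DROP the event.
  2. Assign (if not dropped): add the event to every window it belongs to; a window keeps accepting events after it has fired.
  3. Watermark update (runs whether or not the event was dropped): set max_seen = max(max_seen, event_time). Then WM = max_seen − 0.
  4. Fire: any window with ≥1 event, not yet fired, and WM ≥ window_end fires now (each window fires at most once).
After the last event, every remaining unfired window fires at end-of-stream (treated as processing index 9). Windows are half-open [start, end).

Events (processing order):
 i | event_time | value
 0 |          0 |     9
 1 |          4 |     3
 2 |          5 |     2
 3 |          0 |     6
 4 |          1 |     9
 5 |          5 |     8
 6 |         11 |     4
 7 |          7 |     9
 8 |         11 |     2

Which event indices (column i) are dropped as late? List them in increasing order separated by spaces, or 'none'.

i=0 t=0 v=9: → [0,3); WM=0
i=1 t=4 v=3: → [4,7); WM=4
i=2 t=5 v=2: → [4,8); WM=5
i=3 t=0 v=6: DROP (t<5-4); WM=5
i=4 t=1 v=9: → [0,4); WM=5
i=5 t=5 v=8: → [4,8); WM=5
i=6 t=11 v=4: → [11,14); WM=11
i=7 t=7 v=9: → [4,10); WM=11
i=8 t=11 v=2: → [11,14); WM=11

3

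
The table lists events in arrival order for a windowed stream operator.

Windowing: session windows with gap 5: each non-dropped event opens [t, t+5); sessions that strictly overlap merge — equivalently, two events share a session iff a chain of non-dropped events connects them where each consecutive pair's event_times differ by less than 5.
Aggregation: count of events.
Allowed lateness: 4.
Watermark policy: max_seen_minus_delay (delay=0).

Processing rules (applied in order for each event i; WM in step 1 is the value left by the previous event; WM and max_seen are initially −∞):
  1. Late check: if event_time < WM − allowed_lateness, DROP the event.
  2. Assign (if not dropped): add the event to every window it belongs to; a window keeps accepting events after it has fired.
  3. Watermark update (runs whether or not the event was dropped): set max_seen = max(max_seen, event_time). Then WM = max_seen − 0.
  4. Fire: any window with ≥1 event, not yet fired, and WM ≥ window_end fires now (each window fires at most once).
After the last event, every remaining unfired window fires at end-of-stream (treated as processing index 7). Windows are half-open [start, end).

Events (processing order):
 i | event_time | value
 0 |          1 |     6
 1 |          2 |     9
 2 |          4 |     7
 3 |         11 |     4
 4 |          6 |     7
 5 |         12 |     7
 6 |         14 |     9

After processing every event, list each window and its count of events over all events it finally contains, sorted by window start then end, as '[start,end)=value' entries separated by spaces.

i=0 t=1 v=6: → [1,6); WM=1
i=1 t=2 v=9: → [1,7); WM=2
i=2 t=4 v=7: → [1,9); WM=4
i=3 t=11 v=4: → [11,16); WM=11
i=4 t=6 v=7: DROP (t<11-4); WM=11
i=5 t=12 v=7: → [11,17); WM=12
i=6 t=14 v=9: → [11,19); WM=14

[1,9)=3 [11,19)=3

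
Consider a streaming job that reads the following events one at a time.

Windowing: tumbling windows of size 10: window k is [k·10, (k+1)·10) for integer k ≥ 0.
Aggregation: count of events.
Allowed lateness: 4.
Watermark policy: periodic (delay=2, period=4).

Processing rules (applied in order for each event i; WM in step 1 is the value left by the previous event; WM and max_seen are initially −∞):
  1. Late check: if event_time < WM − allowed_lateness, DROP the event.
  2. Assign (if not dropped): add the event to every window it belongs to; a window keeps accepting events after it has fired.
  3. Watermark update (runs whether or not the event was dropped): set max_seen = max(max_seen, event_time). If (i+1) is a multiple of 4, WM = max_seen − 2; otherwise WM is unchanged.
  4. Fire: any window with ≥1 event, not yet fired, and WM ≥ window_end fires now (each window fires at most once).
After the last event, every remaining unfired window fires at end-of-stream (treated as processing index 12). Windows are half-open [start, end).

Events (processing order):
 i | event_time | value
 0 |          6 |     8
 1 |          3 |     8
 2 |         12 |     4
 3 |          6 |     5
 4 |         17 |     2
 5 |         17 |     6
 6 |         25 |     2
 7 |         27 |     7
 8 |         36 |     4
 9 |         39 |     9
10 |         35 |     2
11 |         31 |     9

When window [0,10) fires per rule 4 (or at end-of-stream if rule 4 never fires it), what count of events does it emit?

i=0 t=6 v=8: → [0,10); WM=−∞
i=1 t=3 v=8: → [0,10); WM=−∞
i=2 t=12 v=4: → [10,20); WM=−∞
i=3 t=6 v=5: → [0,10); WM=10; [0,10) fires=3
i=4 t=17 v=2: → [10,20); WM=10
i=5 t=17 v=6: → [10,20); WM=10
i=6 t=25 v=2: → [20,30); WM=10
i=7 t=27 v=7: → [20,30); WM=25; [10,20) fires=3
i=8 t=36 v=4: → [30,40); WM=25
i=9 t=39 v=9: → [30,40); WM=25
i=10 t=35 v=2: → [30,40); WM=25
i=11 t=31 v=9: → [30,40); WM=37; [20,30) fires=2

3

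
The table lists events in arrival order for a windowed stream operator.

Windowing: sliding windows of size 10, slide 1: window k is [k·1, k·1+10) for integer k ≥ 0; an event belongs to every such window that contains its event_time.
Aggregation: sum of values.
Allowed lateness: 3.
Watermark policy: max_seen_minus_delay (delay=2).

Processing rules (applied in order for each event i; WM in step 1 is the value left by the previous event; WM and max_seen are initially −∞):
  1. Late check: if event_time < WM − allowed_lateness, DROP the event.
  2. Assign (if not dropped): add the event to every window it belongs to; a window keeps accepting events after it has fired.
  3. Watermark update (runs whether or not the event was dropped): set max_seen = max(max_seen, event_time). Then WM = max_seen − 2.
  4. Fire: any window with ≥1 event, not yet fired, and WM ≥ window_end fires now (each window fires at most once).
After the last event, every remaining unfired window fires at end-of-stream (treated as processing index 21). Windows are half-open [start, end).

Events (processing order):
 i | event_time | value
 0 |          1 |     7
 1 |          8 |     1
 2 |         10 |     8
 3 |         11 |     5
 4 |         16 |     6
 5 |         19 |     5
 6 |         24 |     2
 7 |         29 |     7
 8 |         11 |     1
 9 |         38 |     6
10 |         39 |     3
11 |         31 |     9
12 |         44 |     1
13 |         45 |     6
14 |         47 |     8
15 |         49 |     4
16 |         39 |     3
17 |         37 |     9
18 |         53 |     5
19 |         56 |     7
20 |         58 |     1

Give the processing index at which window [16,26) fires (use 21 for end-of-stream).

7

i=0 t=1 v=7: → [1,11),[0,10); WM=-1
i=1 t=8 v=1: → [8,18),[7,17),[6,16),[5,15),[4,14),[3,13),[2,12),[1,11),[0,10); WM=6
i=2 t=10 v=8: → [10,20),[9,19),[8,18),[7,17),[6,16),[5,15),[4,14),[3,13),[2,12),[1,11); WM=8
i=3 t=11 v=5: → [11,21),[10,20),[9,19),[8,18),[7,17),[6,16),[5,15),[4,14),[3,13),[2,12); WM=9
i=4 t=16 v=6: → [16,26),[15,25),[14,24),[13,23),[12,22),[11,21),[10,20),[9,19),[8,18),[7,17); WM=14; [0,10) fires=8 [1,11) fires=16 [2,12) fires=14 [3,13) fires=14 [4,14) fires=14
i=5 t=19 v=5: → [19,29),[18,28),[17,27),[16,26),[15,25),[14,24),[13,23),[12,22),[11,21),[10,20); WM=17; [5,15) fires=14 [6,16) fires=14 [7,17) fires=20
i=6 t=24 v=2: → [24,34),[23,33),[22,32),[21,31),[20,30),[19,29),[18,28),[17,27),[16,26),[15,25); WM=22; [8,18) fires=20 [9,19) fires=19 [10,20) fires=24 [11,21) fires=16 [12,22) fires=11
i=7 t=29 v=7: → [29,39),[28,38),[27,37),[26,36),[25,35),[24,34),[23,33),[22,32),[21,31),[20,30); WM=27; [13,23) fires=11 [14,24) fires=11 [15,25) fires=13 [16,26) fires=13 [17,27) fires=7
i=8 t=11 v=1: DROP (t<27-3); WM=27
i=9 t=38 v=6: → [38,48),[37,47),[36,46),[35,45),[34,44),[33,43),[32,42),[31,41),[30,40),[29,39); WM=36; [18,28) fires=7 [19,29) fires=7 [20,30) fires=9 [21,31) fires=9 [22,32) fires=9 [23,33) fires=9 [24,34) fires=9 [25,35) fires=7 [26,36) fires=7
i=10 t=39 v=3: → [39,49),[38,48),[37,47),[36,46),[35,45),[34,44),[33,43),[32,42),[31,41),[30,40); WM=37; [27,37) fires=7
i=11 t=31 v=9: DROP (t<37-3); WM=37
i=12 t=44 v=1: → [44,54),[43,53),[42,52),[41,51),[40,50),[39,49),[38,48),[37,47),[36,46),[35,45); WM=42; [28,38) fires=7 [29,39) fires=13 [30,40) fires=9 [31,41) fires=9 [32,42) fires=9
i=13 t=45 v=6: → [45,55),[44,54),[43,53),[42,52),[41,51),[40,50),[39,49),[38,48),[37,47),[36,46); WM=43; [33,43) fires=9
i=14 t=47 v=8: → [47,57),[46,56),[45,55),[44,54),[43,53),[42,52),[41,51),[40,50),[39,49),[38,48); WM=45; [34,44) fires=9 [35,45) fires=10
i=15 t=49 v=4: → [49,59),[48,58),[47,57),[46,56),[45,55),[44,54),[43,53),[42,52),[41,51),[40,50); WM=47; [36,46) fires=16 [37,47) fires=16
i=16 t=39 v=3: DROP (t<47-3); WM=47
i=17 t=37 v=9: DROP (t<47-3); WM=47
i=18 t=53 v=5: → [53,63),[52,62),[51,61),[50,60),[49,59),[48,58),[47,57),[46,56),[45,55),[44,54); WM=51; [38,48) fires=24 [39,49) fires=18 [40,50) fires=19 [41,51) fires=19
i=19 t=56 v=7: → [56,66),[55,65),[54,64),[53,63),[52,62),[51,61),[50,60),[49,59),[48,58),[47,57); WM=54; [42,52) fires=19 [43,53) fires=19 [44,54) fires=24
i=20 t=58 v=1: → [58,68),[57,67),[56,66),[55,65),[54,64),[53,63),[52,62),[51,61),[50,60),[49,59); WM=56; [45,55) fires=23 [46,56) fires=17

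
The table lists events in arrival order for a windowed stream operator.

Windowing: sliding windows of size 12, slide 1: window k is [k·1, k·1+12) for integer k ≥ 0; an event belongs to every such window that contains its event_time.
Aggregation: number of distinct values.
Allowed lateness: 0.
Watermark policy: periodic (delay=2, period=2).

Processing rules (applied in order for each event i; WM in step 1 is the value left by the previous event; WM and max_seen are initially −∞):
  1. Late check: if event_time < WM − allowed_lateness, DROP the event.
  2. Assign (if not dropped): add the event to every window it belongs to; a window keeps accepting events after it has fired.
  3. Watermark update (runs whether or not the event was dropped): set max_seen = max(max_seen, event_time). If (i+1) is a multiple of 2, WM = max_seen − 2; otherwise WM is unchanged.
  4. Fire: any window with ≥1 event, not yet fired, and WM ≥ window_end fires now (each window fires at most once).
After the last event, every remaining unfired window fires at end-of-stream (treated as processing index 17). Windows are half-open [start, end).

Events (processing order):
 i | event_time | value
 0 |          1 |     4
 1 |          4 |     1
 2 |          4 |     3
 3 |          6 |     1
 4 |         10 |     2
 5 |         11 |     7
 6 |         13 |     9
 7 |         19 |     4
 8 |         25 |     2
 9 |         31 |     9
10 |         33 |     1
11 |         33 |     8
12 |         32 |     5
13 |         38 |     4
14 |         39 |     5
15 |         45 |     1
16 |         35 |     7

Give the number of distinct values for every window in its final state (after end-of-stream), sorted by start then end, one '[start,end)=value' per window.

[0,12)=5 [1,13)=5 [2,14)=5 [3,15)=5 [4,16)=5 [5,17)=4 [6,18)=4 [7,19)=3 [8,20)=4 [9,21)=4 [10,22)=4 [11,23)=3 [12,24)=2 [13,25)=2 [14,26)=2 [15,27)=2 [16,28)=2 [17,29)=2 [18,30)=2 [19,31)=2 [20,32)=2 [21,33)=3 [22,34)=5 [23,35)=5 [24,36)=5 [25,37)=5 [26,38)=4 [27,39)=5 [28,40)=5 [29,41)=5 [30,42)=5 [31,43)=5 [32,44)=4 [33,45)=4 [34,46)=3 [35,47)=3 [36,48)=3 [37,49)=3 [38,50)=3 [39,51)=2 [40,52)=1 [41,53)=1 [42,54)=1 [43,55)=1 [44,56)=1 [45,57)=1

i=0 t=1 v=4: → [1,13),[0,12); WM=−∞
i=1 t=4 v=1: → [4,16),[3,15),[2,14),[1,13),[0,12); WM=2
i=2 t=4 v=3: → [4,16),[3,15),[2,14),[1,13),[0,12); WM=2
i=3 t=6 v=1: → [6,18),[5,17),[4,16),[3,15),[2,14),[1,13),[0,12); WM=4
i=4 t=10 v=2: → [10,22),[9,21),[8,20),[7,19),[6,18),[5,17),[4,16),[3,15),[2,14),[1,13),[0,12); WM=4
i=5 t=11 v=7: → [11,23),[10,22),[9,21),[8,20),[7,19),[6,18),[5,17),[4,16),[3,15),[2,14),[1,13),[0,12); WM=9
i=6 t=13 v=9: → [13,25),[12,24),[11,23),[10,22),[9,21),[8,20),[7,19),[6,18),[5,17),[4,16),[3,15),[2,14); WM=9
i=7 t=19 v=4: → [19,31),[18,30),[17,29),[16,28),[15,27),[14,26),[13,25),[12,24),[11,23),[10,22),[9,21),[8,20); WM=17; [0,12) fires=5 [1,13) fires=5 [2,14) fires=5 [3,15) fires=5 [4,16) fires=5 [5,17) fires=4
i=8 t=25 v=2: → [25,37),[24,36),[23,35),[22,34),[21,33),[20,32),[19,31),[18,30),[17,29),[16,28),[15,27),[14,26); WM=17
i=9 t=31 v=9: → [31,43),[30,42),[29,41),[28,40),[27,39),[26,38),[25,37),[24,36),[23,35),[22,34),[21,33),[20,32); WM=29; [6,18) fires=4 [7,19) fires=3 [8,20) fires=4 [9,21) fires=4 [10,22) fires=4 [11,23) fires=3 [12,24) fires=2 [13,25) fires=2 [14,26) fires=2 [15,27) fires=2 [16,28) fires=2 [17,29) fires=2
i=10 t=33 v=1: → [33,45),[32,44),[31,43),[30,42),[29,41),[28,40),[27,39),[26,38),[25,37),[24,36),[23,35),[22,34); WM=29
i=11 t=33 v=8: → [33,45),[32,44),[31,43),[30,42),[29,41),[28,40),[27,39),[26,38),[25,37),[24,36),[23,35),[22,34); WM=31; [18,30) fires=2 [19,31) fires=2
i=12 t=32 v=5: → [32,44),[31,43),[30,42),[29,41),[28,40),[27,39),[26,38),[25,37),[24,36),[23,35),[22,34),[21,33); WM=31
i=13 t=38 v=4: → [38,50),[37,49),[36,48),[35,47),[34,46),[33,45),[32,44),[31,43),[30,42),[29,41),[28,40),[27,39); WM=36; [20,32) fires=2 [21,33) fires=3 [22,34) fires=5 [23,35) fires=5 [24,36) fires=5
i=14 t=39 v=5: → [39,51),[38,50),[37,49),[36,48),[35,47),[34,46),[33,45),[32,44),[31,43),[30,42),[29,41),[28,40); WM=36
i=15 t=45 v=1: → [45,57),[44,56),[43,55),[42,54),[41,53),[40,52),[39,51),[38,50),[37,49),[36,48),[35,47),[34,46); WM=43; [25,37) fires=5 [26,38) fires=4 [27,39) fires=5 [28,40) fires=5 [29,41) fires=5 [30,42) fires=5 [31,43) fires=5
i=16 t=35 v=7: DROP (t<43-0); WM=43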